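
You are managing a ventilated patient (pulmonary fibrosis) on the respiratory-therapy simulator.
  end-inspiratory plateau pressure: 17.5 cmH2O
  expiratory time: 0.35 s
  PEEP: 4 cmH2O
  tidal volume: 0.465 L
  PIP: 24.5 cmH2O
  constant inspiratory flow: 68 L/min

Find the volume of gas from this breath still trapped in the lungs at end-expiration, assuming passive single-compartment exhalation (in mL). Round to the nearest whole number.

90

Flow: 68 L/min ÷ 60 = 1.1333 L/s.
R = (PIP − Pplat)/V̇ = (24.5 − 17.5) / 1.1333 = 7.0/1.1333 = 6.177 cmH2O·s/L.
C = Vt/(Pplat − PEEP) = 465.0 / (17.5 − 4) = 465.0/13.5 = 34.444 mL/cmH2O.
τ = R × C = 6.177 × 0.03444 L/cmH2O = 0.2127 s.
Fraction remaining = e^(−Te/τ) = e^(−0.35/0.2127) = 0.1929.
Trapped volume = 465.0 × 0.1929 = 89.699 mL.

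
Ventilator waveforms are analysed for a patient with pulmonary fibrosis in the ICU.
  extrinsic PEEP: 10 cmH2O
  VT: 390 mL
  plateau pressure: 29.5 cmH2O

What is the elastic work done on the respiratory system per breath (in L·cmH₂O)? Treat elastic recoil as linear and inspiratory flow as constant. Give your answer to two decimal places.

3.80

Elastic work ≈ ½ × (Pplat − PEEP) × Vt = 0.5 × (29.5 − 10) × 0.390 L = 0.5 × 19.5 × 0.390 = 3.803 L·cmH2O.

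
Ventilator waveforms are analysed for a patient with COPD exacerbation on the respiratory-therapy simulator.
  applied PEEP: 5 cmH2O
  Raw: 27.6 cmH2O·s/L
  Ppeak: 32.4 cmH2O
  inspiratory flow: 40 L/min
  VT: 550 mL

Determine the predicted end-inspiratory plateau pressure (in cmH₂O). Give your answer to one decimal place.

Flow: 40 L/min ÷ 60 = 0.6667 L/s.
Pplat = PIP − Raw × flow = 32.4 − 27.6 × 0.6667 = 32.4 − 18.401 = 13.999 cmH2O.

14.0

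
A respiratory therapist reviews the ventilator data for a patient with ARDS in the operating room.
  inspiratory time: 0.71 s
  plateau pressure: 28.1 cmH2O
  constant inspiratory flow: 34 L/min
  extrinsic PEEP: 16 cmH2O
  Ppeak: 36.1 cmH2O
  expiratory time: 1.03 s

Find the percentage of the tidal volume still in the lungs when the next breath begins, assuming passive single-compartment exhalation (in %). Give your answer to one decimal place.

11.1

Flow: 34 L/min ÷ 60 = 0.5667 L/s.
Vt = flow × Ti = 0.5667 L/s × 0.71 s × 1000 mL/L = 402.36 mL.
R = (PIP − Pplat)/V̇ = (36.1 − 28.1) / 0.5667 = 8.0/0.5667 = 14.117 cmH2O·s/L.
C = Vt/(Pplat − PEEP) = 402.36 / (28.1 − 16) = 402.36/12.1 = 33.253 mL/cmH2O.
τ = R × C = 14.117 × 0.03325 L/cmH2O = 0.4694 s.
Fraction remaining at end-expiration = e^(−Te/τ) = e^(−1.03/0.4694) = 0.1114 → 11.14%.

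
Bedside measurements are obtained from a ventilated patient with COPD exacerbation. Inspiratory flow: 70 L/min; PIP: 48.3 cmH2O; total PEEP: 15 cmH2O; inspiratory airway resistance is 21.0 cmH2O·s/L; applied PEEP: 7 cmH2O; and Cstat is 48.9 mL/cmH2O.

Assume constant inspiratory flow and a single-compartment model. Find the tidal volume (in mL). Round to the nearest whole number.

430

Flow: 70 L/min ÷ 60 = 1.1667 L/s.
Total PEEP = 15 cmH2O (set 7 + intrinsic 8); this is the baseline alveolar pressure.
Equation of motion (constant flow): PIP = Vt/C + R·V̇ + PEEP.
Vt/C = PIP − R·V̇ − PEEP = 48.3 − 24.501 − 15 = 8.799 cmH2O.
Vt = C × 8.799 = 48.9 × 8.799 = 430.27 mL.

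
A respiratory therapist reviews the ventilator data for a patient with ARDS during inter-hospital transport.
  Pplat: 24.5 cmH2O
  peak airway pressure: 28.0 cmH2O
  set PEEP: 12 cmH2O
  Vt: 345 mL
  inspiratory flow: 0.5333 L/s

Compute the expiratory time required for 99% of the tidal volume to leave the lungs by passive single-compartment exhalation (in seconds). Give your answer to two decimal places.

0.83

R = (PIP − Pplat)/V̇ = (28.0 − 24.5) / 0.5333 = 3.5/0.5333 = 6.563 cmH2O·s/L.
C = Vt/(Pplat − PEEP) = 345.0 / (24.5 − 12) = 345.0/12.5 = 27.6 mL/cmH2O.
τ = R × C = 6.563 × 0.0276 L/cmH2O = 0.1811 s.
t = −τ·ln(1 − 0.99) = −0.1811·ln(0.01) = 0.834 s.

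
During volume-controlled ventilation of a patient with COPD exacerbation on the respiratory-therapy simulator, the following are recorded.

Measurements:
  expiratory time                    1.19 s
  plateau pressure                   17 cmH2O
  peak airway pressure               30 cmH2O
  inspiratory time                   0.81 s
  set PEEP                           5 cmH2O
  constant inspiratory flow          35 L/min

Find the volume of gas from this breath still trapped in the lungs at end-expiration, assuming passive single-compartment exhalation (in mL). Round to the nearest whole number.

122

Flow: 35 L/min ÷ 60 = 0.5833 L/s.
Vt = flow × Ti = 0.5833 L/s × 0.81 s × 1000 mL/L = 472.47 mL.
R = (PIP − Pplat)/V̇ = (30 − 17) / 0.5833 = 13.0/0.5833 = 22.287 cmH2O·s/L.
C = Vt/(Pplat − PEEP) = 472.47 / (17 − 5) = 472.47/12.0 = 39.373 mL/cmH2O.
τ = R × C = 22.287 × 0.03937 L/cmH2O = 0.8774 s.
Fraction remaining = e^(−Te/τ) = e^(−1.19/0.8774) = 0.2576.
Trapped volume = 472.47 × 0.2576 = 121.71 mL.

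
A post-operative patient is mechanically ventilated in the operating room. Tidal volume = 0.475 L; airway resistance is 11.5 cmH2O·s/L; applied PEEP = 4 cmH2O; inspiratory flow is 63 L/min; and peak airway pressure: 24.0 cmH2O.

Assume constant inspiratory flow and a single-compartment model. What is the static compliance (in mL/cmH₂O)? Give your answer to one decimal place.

59.9

Flow: 63 L/min ÷ 60 = 1.05 L/s.
Equation of motion (constant flow): PIP = Vt/C + R·V̇ + PEEP.
Vt/C = PIP − R·V̇ − PEEP = 24.0 − 11.5×1.05 − 4 = 24.0 − 12.075 − 4 = 7.925 cmH2O.
C = Vt / 7.925 = 475 / 7.925 = 59.937 mL/cmH2O.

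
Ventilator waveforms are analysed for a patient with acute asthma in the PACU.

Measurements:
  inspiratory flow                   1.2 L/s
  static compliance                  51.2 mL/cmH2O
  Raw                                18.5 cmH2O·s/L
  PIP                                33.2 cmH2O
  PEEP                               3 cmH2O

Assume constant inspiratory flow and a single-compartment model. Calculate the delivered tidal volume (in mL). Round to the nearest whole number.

410

Equation of motion (constant flow): PIP = Vt/C + R·V̇ + PEEP.
Vt/C = PIP − R·V̇ − PEEP = 33.2 − 22.2 − 3 = 8.0 cmH2O.
Vt = C × 8.0 = 51.2 × 8.0 = 409.6 mL.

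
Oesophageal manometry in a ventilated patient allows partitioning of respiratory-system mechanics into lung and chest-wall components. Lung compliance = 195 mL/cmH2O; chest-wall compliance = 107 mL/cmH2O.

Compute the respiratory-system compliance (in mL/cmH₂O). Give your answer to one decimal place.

Lung and chest wall are elastances in series: 1/Crs = 1/CL + 1/Ccw.
1/Crs = 1/195 + 1/107 = 0.01447.
Crs = 69.109 mL/cmH2O.

69.1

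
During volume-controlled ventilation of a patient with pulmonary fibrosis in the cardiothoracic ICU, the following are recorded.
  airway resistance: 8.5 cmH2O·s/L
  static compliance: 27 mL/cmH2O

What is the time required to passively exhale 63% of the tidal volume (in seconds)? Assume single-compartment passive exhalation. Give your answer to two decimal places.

0.23

τ = R × C = 8.5 × 27 mL/cmH2O = 8.5 × 0.027 L/cmH2O = 0.2295 s.
Exhaled fraction f = 1 − e^(−t/τ) → t = −τ·ln(1 − f) = −0.2295·ln(0.37) = 0.2282 s.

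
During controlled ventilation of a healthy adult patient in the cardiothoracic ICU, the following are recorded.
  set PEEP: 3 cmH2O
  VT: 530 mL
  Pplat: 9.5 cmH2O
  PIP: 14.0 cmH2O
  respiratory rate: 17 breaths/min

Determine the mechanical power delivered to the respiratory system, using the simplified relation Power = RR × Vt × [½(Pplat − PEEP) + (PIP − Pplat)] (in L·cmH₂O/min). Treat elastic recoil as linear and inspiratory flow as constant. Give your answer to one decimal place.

Per-breath work = Vt × [½(Pplat−PEEP) + (PIP−Pplat)] = 0.530 × [0.5×6.5 + 4.5] = 0.530 × 7.75 = 4.108 L·cmH2O.
Power = 17 × 4.108 = 69.836 L·cmH2O/min.

69.8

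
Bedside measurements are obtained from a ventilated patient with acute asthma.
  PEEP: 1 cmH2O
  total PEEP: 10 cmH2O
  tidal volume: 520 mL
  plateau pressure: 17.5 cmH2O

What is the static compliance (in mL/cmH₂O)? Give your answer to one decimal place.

69.3

End-expiratory occlusion gives total PEEP = 10 cmH2O (intrinsic PEEP = 10 − 1 = 9). Use total PEEP for the elastic gradient.
Cstat = Vt / (Pplat − PEEPtotal) = 520 / (17.5 − 10) = 520 / 7.5 = 69.333 mL/cmH2O.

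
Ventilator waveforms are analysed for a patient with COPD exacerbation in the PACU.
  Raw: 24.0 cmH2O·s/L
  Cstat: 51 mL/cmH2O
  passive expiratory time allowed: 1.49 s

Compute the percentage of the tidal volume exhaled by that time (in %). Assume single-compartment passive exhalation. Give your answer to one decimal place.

70.4

τ = R × C = 24.0 × 51 mL/cmH2O = 24.0 × 0.051 L/cmH2O = 1.224 s.
Passive exhalation: V(t)/V₀ = e^(−t/τ) = e^(−1.49/1.224) = 0.296.
Fraction exhaled = 1 − 0.296 = 0.704 → 70.4%.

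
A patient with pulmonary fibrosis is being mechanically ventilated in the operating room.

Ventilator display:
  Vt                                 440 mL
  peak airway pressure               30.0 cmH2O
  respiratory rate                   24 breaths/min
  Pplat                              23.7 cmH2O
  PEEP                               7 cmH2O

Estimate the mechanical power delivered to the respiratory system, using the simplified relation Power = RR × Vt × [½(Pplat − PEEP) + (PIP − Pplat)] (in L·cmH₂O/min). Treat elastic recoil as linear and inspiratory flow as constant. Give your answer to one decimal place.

Per-breath work = Vt × [½(Pplat−PEEP) + (PIP−Pplat)] = 0.440 × [0.5×16.7 + 6.3] = 0.440 × 14.65 = 6.446 L·cmH2O.
Power = 24 × 6.446 = 154.7 L·cmH2O/min.

154.7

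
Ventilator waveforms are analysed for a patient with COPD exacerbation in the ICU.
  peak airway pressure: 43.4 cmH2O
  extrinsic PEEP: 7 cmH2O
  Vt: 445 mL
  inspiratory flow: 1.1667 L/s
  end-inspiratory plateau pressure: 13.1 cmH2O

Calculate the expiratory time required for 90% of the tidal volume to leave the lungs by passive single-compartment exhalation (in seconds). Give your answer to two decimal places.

4.36

R = (PIP − Pplat)/V̇ = (43.4 − 13.1) / 1.1667 = 30.3/1.1667 = 25.971 cmH2O·s/L.
C = Vt/(Pplat − PEEP) = 445.0 / (13.1 − 7) = 445.0/6.1 = 72.951 mL/cmH2O.
τ = R × C = 25.971 × 0.07295 L/cmH2O = 1.895 s.
t = −τ·ln(1 − 0.90) = −1.895·ln(0.1) = 4.363 s.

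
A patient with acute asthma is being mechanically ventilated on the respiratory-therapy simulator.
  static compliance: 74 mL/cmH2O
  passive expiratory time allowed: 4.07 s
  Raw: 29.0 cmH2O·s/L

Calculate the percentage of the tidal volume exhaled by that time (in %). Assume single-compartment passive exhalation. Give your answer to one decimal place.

τ = R × C = 29.0 × 74 mL/cmH2O = 29.0 × 0.074 L/cmH2O = 2.146 s.
Passive exhalation: V(t)/V₀ = e^(−t/τ) = e^(−4.07/2.146) = 0.1501.
Fraction exhaled = 1 − 0.1501 = 0.8499 → 84.99%.

85.0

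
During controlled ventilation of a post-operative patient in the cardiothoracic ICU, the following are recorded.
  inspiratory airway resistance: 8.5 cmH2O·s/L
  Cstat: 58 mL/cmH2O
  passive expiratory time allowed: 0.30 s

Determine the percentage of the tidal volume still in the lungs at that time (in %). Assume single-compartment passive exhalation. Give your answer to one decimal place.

54.4

τ = R × C = 8.5 × 58 mL/cmH2O = 8.5 × 0.058 L/cmH2O = 0.493 s.
Passive exhalation: V(t)/V₀ = e^(−t/τ) = e^(−0.30/0.493) = 0.5442.
Fraction remaining = 0.5442 → 54.42%.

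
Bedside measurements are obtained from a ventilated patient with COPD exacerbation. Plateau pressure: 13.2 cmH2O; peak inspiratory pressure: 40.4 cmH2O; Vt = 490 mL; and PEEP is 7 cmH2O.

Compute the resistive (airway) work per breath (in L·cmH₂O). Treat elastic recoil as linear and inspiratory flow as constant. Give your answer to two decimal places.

13.33

With constant inspiratory flow the resistive pressure is constant at PIP − Pplat = 40.4 − 13.2 = 27.2 cmH2O, so resistive work = 27.2 × 0.490 = 13.328 L·cmH2O.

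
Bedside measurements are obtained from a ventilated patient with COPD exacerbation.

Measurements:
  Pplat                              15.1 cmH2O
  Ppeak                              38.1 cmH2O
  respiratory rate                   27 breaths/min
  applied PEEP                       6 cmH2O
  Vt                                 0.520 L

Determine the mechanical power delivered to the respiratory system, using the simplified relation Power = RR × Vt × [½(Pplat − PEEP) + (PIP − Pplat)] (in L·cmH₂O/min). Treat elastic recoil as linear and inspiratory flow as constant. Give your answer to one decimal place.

386.8

Per-breath work = Vt × [½(Pplat−PEEP) + (PIP−Pplat)] = 0.520 × [0.5×9.1 + 23.0] = 0.520 × 27.55 = 14.326 L·cmH2O.
Power = 27 × 14.326 = 386.8 L·cmH2O/min.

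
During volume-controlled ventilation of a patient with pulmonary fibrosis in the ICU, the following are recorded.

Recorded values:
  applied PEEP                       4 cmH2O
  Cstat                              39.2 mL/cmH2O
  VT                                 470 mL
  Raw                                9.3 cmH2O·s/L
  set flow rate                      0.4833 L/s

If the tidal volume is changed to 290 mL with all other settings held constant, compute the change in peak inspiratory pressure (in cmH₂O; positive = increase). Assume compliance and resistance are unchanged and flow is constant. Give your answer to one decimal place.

PIP = Vt/C + R·V̇ + PEEP (constant-flow equation of motion).
Only the elastic term changes: ΔPIP = ΔVt / C = (290 − 470) / 39.2 = -4.592 cmH2O.

-4.6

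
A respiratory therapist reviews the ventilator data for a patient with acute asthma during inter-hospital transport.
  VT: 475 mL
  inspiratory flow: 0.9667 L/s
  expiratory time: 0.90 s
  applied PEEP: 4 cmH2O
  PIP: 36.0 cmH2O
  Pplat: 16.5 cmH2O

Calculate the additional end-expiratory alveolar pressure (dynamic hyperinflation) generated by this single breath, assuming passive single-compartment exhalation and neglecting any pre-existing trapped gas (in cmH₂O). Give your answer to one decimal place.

3.9

R = (PIP − Pplat)/V̇ = (36.0 − 16.5) / 0.9667 = 19.5/0.9667 = 20.172 cmH2O·s/L.
C = Vt/(Pplat − PEEP) = 475.0 / (16.5 − 4) = 475.0/12.5 = 38.0 mL/cmH2O.
τ = R × C = 20.172 × 0.038 L/cmH2O = 0.7665 s.
Fraction remaining = e^(−Te/τ) = e^(−0.90/0.7665) = 0.3091; trapped volume = 475.0 × 0.3091 = 146.82 mL.
Additional alveolar pressure from trapping ≈ V_trapped / C = 146.82 / 38.0 = 3.864 cmH2O.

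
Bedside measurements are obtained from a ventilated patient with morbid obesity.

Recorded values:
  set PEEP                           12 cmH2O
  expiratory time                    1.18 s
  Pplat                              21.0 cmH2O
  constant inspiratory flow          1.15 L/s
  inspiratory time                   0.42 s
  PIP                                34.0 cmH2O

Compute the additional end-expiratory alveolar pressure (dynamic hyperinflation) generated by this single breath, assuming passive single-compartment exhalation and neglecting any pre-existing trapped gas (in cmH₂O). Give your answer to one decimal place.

1.3

Vt = flow × Ti = 1.15 L/s × 0.42 s × 1000 mL/L = 483.0 mL.
R = (PIP − Pplat)/V̇ = (34.0 − 21.0) / 1.15 = 13.0/1.15 = 11.304 cmH2O·s/L.
C = Vt/(Pplat − PEEP) = 483.0 / (21.0 − 12) = 483.0/9.0 = 53.667 mL/cmH2O.
τ = R × C = 11.304 × 0.05367 L/cmH2O = 0.6067 s.
Fraction remaining = e^(−Te/τ) = e^(−1.18/0.6067) = 0.143; trapped volume = 483.0 × 0.143 = 69.069 mL.
Additional alveolar pressure from trapping ≈ V_trapped / C = 69.069 / 53.667 = 1.287 cmH2O.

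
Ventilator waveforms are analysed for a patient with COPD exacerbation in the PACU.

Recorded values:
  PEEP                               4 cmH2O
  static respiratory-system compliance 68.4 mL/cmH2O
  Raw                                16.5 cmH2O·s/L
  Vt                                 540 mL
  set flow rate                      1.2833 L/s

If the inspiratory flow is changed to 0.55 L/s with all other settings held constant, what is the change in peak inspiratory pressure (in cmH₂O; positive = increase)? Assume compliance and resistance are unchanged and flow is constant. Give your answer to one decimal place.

-12.1

PIP = Vt/C + R·V̇ + PEEP (constant-flow equation of motion).
Only the resistive term changes: ΔPIP = R × ΔV̇ = 16.5 × (0.55 − 1.2833) = 16.5 × -0.7333 = -12.099 cmH2O.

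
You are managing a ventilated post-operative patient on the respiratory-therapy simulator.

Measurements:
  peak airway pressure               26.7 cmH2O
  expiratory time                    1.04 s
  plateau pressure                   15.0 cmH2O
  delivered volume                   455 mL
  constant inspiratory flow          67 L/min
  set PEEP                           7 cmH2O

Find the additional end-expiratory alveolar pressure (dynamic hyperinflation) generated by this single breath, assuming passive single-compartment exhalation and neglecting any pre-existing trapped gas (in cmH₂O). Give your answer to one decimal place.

Flow: 67 L/min ÷ 60 = 1.1167 L/s.
R = (PIP − Pplat)/V̇ = (26.7 − 15.0) / 1.1167 = 11.7/1.1167 = 10.477 cmH2O·s/L.
C = Vt/(Pplat − PEEP) = 455.0 / (15.0 − 7) = 455.0/8.0 = 56.875 mL/cmH2O.
τ = R × C = 10.477 × 0.05688 L/cmH2O = 0.5959 s.
Fraction remaining = e^(−Te/τ) = e^(−1.04/0.5959) = 0.1746; trapped volume = 455.0 × 0.1746 = 79.443 mL.
Additional alveolar pressure from trapping ≈ V_trapped / C = 79.443 / 56.875 = 1.397 cmH2O.

1.4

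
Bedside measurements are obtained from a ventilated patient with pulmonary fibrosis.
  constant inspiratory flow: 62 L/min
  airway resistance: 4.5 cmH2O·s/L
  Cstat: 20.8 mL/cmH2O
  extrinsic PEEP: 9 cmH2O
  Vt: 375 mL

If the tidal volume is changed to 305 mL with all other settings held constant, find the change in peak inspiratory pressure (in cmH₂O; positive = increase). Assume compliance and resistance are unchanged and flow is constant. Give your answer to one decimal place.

-3.4

PIP = Vt/C + R·V̇ + PEEP (constant-flow equation of motion).
Only the elastic term changes: ΔPIP = ΔVt / C = (305 − 375) / 20.8 = -3.365 cmH2O.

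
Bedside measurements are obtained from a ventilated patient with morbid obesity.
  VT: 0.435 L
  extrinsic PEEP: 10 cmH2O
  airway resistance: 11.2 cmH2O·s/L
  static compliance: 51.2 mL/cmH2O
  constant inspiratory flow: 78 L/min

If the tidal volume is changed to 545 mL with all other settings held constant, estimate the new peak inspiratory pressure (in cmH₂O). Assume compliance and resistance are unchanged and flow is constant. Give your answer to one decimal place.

Flow: 78 L/min ÷ 60 = 1.3 L/s.
PIP = Vt/C + R·V̇ + PEEP (constant-flow equation of motion).
Only the elastic term changes: ΔPIP = ΔVt / C = (545 − 435) / 51.2 = 2.148 cmH2O.
Original PIP = 435/51.2 + 11.2×1.3 + 10 = 33.056 cmH2O; new PIP = 33.056 + (2.148) = 35.204 cmH2O.

35.2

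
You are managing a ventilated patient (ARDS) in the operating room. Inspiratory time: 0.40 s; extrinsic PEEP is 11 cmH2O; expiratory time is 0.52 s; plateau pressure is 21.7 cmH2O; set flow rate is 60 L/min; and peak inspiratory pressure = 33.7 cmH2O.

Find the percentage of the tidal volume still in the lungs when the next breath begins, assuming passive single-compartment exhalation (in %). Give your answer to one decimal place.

31.4

Flow: 60 L/min ÷ 60 = 1 L/s.
Vt = flow × Ti = 1 L/s × 0.40 s × 1000 mL/L = 400.0 mL.
R = (PIP − Pplat)/V̇ = (33.7 − 21.7) / 1 = 12.0/1 = 12.0 cmH2O·s/L.
C = Vt/(Pplat − PEEP) = 400.0 / (21.7 − 11) = 400.0/10.7 = 37.383 mL/cmH2O.
τ = R × C = 12.0 × 0.03738 L/cmH2O = 0.4486 s.
Fraction remaining at end-expiration = e^(−Te/τ) = e^(−0.52/0.4486) = 0.3137 → 31.37%.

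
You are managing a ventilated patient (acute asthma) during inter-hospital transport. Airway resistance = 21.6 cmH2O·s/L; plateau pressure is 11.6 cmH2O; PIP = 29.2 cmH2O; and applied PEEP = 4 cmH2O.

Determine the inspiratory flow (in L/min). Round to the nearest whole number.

49

flow = (PIP − Pplat) / Raw = (29.2 − 11.6) / 21.6 = 0.8148 L/s × 60 = 48.888 L/min.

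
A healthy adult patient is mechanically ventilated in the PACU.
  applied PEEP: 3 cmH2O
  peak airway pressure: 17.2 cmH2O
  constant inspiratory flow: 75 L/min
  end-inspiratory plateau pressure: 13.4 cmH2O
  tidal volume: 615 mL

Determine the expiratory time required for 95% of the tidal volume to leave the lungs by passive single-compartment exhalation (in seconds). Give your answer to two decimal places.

Flow: 75 L/min ÷ 60 = 1.25 L/s.
R = (PIP − Pplat)/V̇ = (17.2 − 13.4) / 1.25 = 3.8/1.25 = 3.04 cmH2O·s/L.
C = Vt/(Pplat − PEEP) = 615.0 / (13.4 − 3) = 615.0/10.4 = 59.135 mL/cmH2O.
τ = R × C = 3.04 × 0.05914 L/cmH2O = 0.1798 s.
t = −τ·ln(1 − 0.95) = −0.1798·ln(0.05) = 0.5386 s.

0.54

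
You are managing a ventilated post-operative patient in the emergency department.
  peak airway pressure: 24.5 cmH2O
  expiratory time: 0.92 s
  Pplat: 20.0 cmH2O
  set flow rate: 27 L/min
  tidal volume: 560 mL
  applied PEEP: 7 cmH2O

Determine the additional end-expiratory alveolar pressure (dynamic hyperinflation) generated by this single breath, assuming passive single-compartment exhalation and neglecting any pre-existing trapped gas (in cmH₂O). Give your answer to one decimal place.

1.5

Flow: 27 L/min ÷ 60 = 0.45 L/s.
R = (PIP − Pplat)/V̇ = (24.5 − 20.0) / 0.45 = 4.5/0.45 = 10.0 cmH2O·s/L.
C = Vt/(Pplat − PEEP) = 560.0 / (20.0 − 7) = 560.0/13.0 = 43.077 mL/cmH2O.
τ = R × C = 10.0 × 0.04308 L/cmH2O = 0.4308 s.
Fraction remaining = e^(−Te/τ) = e^(−0.92/0.4308) = 0.1182; trapped volume = 560.0 × 0.1182 = 66.192 mL.
Additional alveolar pressure from trapping ≈ V_trapped / C = 66.192 / 43.077 = 1.537 cmH2O.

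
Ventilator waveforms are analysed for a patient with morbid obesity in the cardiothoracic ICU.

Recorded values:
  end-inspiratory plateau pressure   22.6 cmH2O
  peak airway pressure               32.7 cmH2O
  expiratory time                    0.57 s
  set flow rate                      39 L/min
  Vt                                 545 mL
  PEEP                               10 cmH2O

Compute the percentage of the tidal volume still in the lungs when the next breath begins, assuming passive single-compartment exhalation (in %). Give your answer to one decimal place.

Flow: 39 L/min ÷ 60 = 0.65 L/s.
R = (PIP − Pplat)/V̇ = (32.7 − 22.6) / 0.65 = 10.1/0.65 = 15.538 cmH2O·s/L.
C = Vt/(Pplat − PEEP) = 545.0 / (22.6 − 10) = 545.0/12.6 = 43.254 mL/cmH2O.
τ = R × C = 15.538 × 0.04325 L/cmH2O = 0.672 s.
Fraction remaining at end-expiration = e^(−Te/τ) = e^(−0.57/0.672) = 0.4282 → 42.82%.

42.8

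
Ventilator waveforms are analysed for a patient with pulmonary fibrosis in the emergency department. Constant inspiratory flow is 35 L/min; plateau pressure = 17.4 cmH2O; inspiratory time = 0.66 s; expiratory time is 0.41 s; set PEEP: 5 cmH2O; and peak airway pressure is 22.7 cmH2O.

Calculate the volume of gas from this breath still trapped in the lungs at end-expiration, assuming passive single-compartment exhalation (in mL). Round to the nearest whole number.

Flow: 35 L/min ÷ 60 = 0.5833 L/s.
Vt = flow × Ti = 0.5833 L/s × 0.66 s × 1000 mL/L = 384.98 mL.
R = (PIP − Pplat)/V̇ = (22.7 − 17.4) / 0.5833 = 5.3/0.5833 = 9.086 cmH2O·s/L.
C = Vt/(Pplat − PEEP) = 384.98 / (17.4 − 5) = 384.98/12.4 = 31.047 mL/cmH2O.
τ = R × C = 9.086 × 0.03105 L/cmH2O = 0.2821 s.
Fraction remaining = e^(−Te/τ) = e^(−0.41/0.2821) = 0.2338.
Trapped volume = 384.98 × 0.2338 = 90.008 mL.

90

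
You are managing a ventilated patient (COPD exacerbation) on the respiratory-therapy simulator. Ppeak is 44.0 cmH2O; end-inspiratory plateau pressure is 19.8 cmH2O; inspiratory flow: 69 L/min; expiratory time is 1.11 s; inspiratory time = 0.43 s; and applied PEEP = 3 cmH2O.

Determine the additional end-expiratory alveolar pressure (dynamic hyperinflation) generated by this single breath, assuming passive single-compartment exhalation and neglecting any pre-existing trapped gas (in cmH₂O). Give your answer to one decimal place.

2.8

Flow: 69 L/min ÷ 60 = 1.15 L/s.
Vt = flow × Ti = 1.15 L/s × 0.43 s × 1000 mL/L = 494.5 mL.
R = (PIP − Pplat)/V̇ = (44.0 − 19.8) / 1.15 = 24.2/1.15 = 21.043 cmH2O·s/L.
C = Vt/(Pplat − PEEP) = 494.5 / (19.8 − 3) = 494.5/16.8 = 29.435 mL/cmH2O.
τ = R × C = 21.043 × 0.02944 L/cmH2O = 0.6195 s.
Fraction remaining = e^(−Te/τ) = e^(−1.11/0.6195) = 0.1667; trapped volume = 494.5 × 0.1667 = 82.433 mL.
Additional alveolar pressure from trapping ≈ V_trapped / C = 82.433 / 29.435 = 2.801 cmH2O.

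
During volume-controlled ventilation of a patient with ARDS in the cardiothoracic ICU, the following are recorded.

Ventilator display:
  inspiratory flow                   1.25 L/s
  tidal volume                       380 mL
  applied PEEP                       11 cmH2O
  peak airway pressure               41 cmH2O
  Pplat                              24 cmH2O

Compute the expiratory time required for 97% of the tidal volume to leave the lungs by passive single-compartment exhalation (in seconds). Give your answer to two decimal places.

R = (PIP − Pplat)/V̇ = (41 − 24) / 1.25 = 17.0/1.25 = 13.6 cmH2O·s/L.
C = Vt/(Pplat − PEEP) = 380.0 / (24 − 11) = 380.0/13.0 = 29.231 mL/cmH2O.
τ = R × C = 13.6 × 0.02923 L/cmH2O = 0.3975 s.
t = −τ·ln(1 − 0.97) = −0.3975·ln(0.03) = 1.394 s.

1.39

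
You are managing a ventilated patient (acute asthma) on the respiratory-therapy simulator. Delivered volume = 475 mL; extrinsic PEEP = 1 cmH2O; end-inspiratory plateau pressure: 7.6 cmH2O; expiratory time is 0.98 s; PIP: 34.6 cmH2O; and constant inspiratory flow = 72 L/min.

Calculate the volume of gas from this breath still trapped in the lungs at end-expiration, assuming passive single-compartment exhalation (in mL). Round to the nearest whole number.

Flow: 72 L/min ÷ 60 = 1.2 L/s.
R = (PIP − Pplat)/V̇ = (34.6 − 7.6) / 1.2 = 27.0/1.2 = 22.5 cmH2O·s/L.
C = Vt/(Pplat − PEEP) = 475.0 / (7.6 − 1) = 475.0/6.6 = 71.97 mL/cmH2O.
τ = R × C = 22.5 × 0.07197 L/cmH2O = 1.619 s.
Fraction remaining = e^(−Te/τ) = e^(−0.98/1.619) = 0.5459.
Trapped volume = 475.0 × 0.5459 = 259.3 mL.

259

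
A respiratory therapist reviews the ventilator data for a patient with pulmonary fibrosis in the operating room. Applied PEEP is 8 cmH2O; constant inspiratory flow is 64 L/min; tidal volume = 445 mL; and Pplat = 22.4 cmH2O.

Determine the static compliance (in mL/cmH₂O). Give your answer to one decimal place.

30.9

Cstat = Vt / (Pplat − PEEP) = 445 / (22.4 − 8) = 445 / 14.4 = 30.903 mL/cmH2O.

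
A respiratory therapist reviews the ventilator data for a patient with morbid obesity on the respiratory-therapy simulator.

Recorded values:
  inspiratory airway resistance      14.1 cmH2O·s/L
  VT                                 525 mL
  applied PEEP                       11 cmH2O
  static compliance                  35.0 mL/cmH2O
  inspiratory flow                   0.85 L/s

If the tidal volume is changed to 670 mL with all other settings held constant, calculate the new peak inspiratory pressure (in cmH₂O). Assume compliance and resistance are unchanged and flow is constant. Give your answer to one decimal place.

42.1

PIP = Vt/C + R·V̇ + PEEP (constant-flow equation of motion).
Only the elastic term changes: ΔPIP = ΔVt / C = (670 − 525) / 35.0 = 4.143 cmH2O.
Original PIP = 525/35.0 + 14.1×0.85 + 11 = 37.985 cmH2O; new PIP = 37.985 + (4.143) = 42.128 cmH2O.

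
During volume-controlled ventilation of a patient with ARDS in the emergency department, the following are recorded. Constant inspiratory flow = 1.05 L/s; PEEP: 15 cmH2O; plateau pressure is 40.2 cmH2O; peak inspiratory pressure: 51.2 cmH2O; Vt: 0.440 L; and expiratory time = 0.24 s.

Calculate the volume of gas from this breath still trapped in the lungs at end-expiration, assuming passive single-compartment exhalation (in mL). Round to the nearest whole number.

118

R = (PIP − Pplat)/V̇ = (51.2 − 40.2) / 1.05 = 11.0/1.05 = 10.476 cmH2O·s/L.
C = Vt/(Pplat − PEEP) = 440.0 / (40.2 − 15) = 440.0/25.2 = 17.46 mL/cmH2O.
τ = R × C = 10.476 × 0.01746 L/cmH2O = 0.1829 s.
Fraction remaining = e^(−Te/τ) = e^(−0.24/0.1829) = 0.2692.
Trapped volume = 440.0 × 0.2692 = 118.45 mL.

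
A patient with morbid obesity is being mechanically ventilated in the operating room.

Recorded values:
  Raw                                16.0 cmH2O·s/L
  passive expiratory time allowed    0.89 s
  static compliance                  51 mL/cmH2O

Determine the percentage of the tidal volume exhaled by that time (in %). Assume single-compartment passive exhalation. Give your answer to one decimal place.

τ = R × C = 16.0 × 51 mL/cmH2O = 16.0 × 0.051 L/cmH2O = 0.816 s.
Passive exhalation: V(t)/V₀ = e^(−t/τ) = e^(−0.89/0.816) = 0.336.
Fraction exhaled = 1 − 0.336 = 0.664 → 66.4%.

66.4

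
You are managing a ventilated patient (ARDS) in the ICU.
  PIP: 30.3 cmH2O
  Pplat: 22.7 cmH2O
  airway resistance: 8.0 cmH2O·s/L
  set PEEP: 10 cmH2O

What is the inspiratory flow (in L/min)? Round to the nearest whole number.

57

flow = (PIP − Pplat) / Raw = (30.3 − 22.7) / 8.0 = 0.95 L/s × 60 = 57.0 L/min.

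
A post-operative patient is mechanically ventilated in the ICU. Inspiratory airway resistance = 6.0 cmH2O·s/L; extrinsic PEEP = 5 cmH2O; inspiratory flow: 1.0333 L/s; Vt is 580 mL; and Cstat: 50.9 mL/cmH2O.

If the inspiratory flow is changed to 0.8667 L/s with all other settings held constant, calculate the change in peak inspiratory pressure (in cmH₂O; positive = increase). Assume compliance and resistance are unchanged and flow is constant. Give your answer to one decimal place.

PIP = Vt/C + R·V̇ + PEEP (constant-flow equation of motion).
Only the resistive term changes: ΔPIP = R × ΔV̇ = 6.0 × (0.8667 − 1.0333) = 6.0 × -0.1666 = -0.9996 cmH2O.

-1.0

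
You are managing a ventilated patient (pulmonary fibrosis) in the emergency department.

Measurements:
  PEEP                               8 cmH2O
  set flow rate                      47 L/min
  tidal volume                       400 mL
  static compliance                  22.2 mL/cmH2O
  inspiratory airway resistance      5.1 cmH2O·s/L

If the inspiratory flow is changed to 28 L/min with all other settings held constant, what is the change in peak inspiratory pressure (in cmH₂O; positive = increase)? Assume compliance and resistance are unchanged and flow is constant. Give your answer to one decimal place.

Flow: 47 L/min ÷ 60 = 0.7833 L/s.
New flow: 28 L/min ÷ 60 = 0.4667 L/s.
PIP = Vt/C + R·V̇ + PEEP (constant-flow equation of motion).
Only the resistive term changes: ΔPIP = R × ΔV̇ = 5.1 × (0.4667 − 0.7833) = 5.1 × -0.3166 = -1.615 cmH2O.

-1.6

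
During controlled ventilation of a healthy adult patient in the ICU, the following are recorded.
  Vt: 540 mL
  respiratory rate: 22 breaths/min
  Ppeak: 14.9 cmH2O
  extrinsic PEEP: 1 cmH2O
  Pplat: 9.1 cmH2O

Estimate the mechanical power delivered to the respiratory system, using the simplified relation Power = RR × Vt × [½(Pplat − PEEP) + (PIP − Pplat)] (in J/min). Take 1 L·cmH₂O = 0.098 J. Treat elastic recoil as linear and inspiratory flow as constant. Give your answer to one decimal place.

11.5

Per-breath work = Vt × [½(Pplat−PEEP) + (PIP−Pplat)] = 0.540 × [0.5×8.1 + 5.8] = 0.540 × 9.85 = 5.319 L·cmH2O.
Power = 22 × 5.319 = 117.02 L·cmH2O/min.
× 0.098 J/(L·cmH2O) → 11.468 J/min.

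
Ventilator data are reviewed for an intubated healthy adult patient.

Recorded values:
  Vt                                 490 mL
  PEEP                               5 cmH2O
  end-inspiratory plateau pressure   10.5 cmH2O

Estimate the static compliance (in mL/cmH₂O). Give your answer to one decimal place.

89.1

Cstat = Vt / (Pplat − PEEP) = 490 / (10.5 − 5) = 490 / 5.5 = 89.091 mL/cmH2O.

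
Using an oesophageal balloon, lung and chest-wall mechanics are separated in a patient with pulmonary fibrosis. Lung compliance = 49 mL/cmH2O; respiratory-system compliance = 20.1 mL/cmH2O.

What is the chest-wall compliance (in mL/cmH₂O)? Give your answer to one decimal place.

34.1

1/Ccw = 1/Crs − 1/CL.
1/Ccw = 1/20.1 − 1/49 = 0.02934.
Ccw = 34.083 mL/cmH2O.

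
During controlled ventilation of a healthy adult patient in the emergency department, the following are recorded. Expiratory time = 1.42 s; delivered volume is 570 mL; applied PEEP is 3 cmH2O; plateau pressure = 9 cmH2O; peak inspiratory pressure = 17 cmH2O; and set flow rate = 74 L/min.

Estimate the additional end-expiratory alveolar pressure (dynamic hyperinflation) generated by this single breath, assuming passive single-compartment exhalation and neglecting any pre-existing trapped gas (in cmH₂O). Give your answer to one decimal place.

0.6

Flow: 74 L/min ÷ 60 = 1.2333 L/s.
R = (PIP − Pplat)/V̇ = (17 − 9) / 1.2333 = 8.0/1.2333 = 6.487 cmH2O·s/L.
C = Vt/(Pplat − PEEP) = 570.0 / (9 − 3) = 570.0/6.0 = 95.0 mL/cmH2O.
τ = R × C = 6.487 × 0.095 L/cmH2O = 0.6163 s.
Fraction remaining = e^(−Te/τ) = e^(−1.42/0.6163) = 0.09985; trapped volume = 570.0 × 0.09985 = 56.915 mL.
Additional alveolar pressure from trapping ≈ V_trapped / C = 56.915 / 95.0 = 0.5991 cmH2O.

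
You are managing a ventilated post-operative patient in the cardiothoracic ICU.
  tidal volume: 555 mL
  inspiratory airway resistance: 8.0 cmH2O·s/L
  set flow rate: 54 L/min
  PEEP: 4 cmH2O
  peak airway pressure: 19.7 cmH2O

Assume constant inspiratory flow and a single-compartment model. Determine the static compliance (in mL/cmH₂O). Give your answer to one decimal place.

Flow: 54 L/min ÷ 60 = 0.9 L/s.
Equation of motion (constant flow): PIP = Vt/C + R·V̇ + PEEP.
Vt/C = PIP − R·V̇ − PEEP = 19.7 − 8.0×0.9 − 4 = 19.7 − 7.2 − 4 = 8.5 cmH2O.
C = Vt / 8.5 = 555 / 8.5 = 65.294 mL/cmH2O.

65.3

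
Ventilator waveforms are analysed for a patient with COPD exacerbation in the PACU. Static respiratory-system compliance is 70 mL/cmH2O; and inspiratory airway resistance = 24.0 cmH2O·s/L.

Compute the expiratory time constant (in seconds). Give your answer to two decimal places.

τ = R × C = 24.0 × 70 mL/cmH2O = 24.0 × 0.070 L/cmH2O = 1.68 s.

1.68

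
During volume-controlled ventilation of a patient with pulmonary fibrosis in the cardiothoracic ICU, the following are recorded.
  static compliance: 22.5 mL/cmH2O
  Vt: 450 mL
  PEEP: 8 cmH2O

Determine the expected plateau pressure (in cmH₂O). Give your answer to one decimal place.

28.0

Pplat = PEEP + Vt / Cstat = 8 + 450 / 22.5 = 8 + 20.0 = 28.0 cmH2O.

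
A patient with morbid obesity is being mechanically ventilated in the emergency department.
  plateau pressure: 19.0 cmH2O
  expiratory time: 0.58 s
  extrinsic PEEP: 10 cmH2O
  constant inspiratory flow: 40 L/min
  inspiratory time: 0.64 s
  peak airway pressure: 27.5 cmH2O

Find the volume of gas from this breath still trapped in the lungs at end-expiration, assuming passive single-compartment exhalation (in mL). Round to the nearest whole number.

Flow: 40 L/min ÷ 60 = 0.6667 L/s.
Vt = flow × Ti = 0.6667 L/s × 0.64 s × 1000 mL/L = 426.69 mL.
R = (PIP − Pplat)/V̇ = (27.5 − 19.0) / 0.6667 = 8.5/0.6667 = 12.749 cmH2O·s/L.
C = Vt/(Pplat − PEEP) = 426.69 / (19.0 − 10) = 426.69/9.0 = 47.41 mL/cmH2O.
τ = R × C = 12.749 × 0.04741 L/cmH2O = 0.6044 s.
Fraction remaining = e^(−Te/τ) = e^(−0.58/0.6044) = 0.383.
Trapped volume = 426.69 × 0.383 = 163.42 mL.

163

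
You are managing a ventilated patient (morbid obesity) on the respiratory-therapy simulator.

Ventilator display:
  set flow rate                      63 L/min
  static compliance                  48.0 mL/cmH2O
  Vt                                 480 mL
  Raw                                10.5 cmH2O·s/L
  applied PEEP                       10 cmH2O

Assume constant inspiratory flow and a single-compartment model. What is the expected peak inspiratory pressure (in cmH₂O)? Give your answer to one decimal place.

Flow: 63 L/min ÷ 60 = 1.05 L/s.
Equation of motion (constant flow): PIP = Vt/C + R·V̇ + PEEP.
PIP = 480/48.0 + 10.5×1.05 + 10 = 10.0 + 11.025 + 10 = 31.025 cmH2O.

31.0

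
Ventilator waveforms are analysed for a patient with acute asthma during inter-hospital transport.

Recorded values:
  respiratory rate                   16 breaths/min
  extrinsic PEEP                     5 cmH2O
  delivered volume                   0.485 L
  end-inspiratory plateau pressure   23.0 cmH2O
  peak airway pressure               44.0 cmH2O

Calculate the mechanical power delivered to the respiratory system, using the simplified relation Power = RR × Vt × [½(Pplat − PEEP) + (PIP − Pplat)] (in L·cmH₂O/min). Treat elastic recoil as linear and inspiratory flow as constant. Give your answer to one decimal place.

232.8

Per-breath work = Vt × [½(Pplat−PEEP) + (PIP−Pplat)] = 0.485 × [0.5×18.0 + 21.0] = 0.485 × 30.0 = 14.55 L·cmH2O.
Power = 16 × 14.55 = 232.8 L·cmH2O/min.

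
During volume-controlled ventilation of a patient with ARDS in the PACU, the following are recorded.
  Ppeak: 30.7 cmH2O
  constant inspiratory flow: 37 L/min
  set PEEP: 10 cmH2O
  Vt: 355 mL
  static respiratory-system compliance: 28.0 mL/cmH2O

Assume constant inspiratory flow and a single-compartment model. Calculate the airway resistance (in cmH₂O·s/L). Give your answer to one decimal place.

Flow: 37 L/min ÷ 60 = 0.6167 L/s.
Equation of motion (constant flow): PIP = Vt/C + R·V̇ + PEEP.
R·V̇ = PIP − Vt/C − PEEP = 30.7 − 355/28.0 − 10 = 30.7 − 12.679 − 10 = 8.021 cmH2O.
R = 8.021 / 0.6167 = 13.006 cmH2O·s/L.

13.0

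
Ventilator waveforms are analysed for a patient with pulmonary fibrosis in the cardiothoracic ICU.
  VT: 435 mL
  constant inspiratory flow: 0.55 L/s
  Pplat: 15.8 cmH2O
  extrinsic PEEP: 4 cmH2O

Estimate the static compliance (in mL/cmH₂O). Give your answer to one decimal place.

Cstat = Vt / (Pplat − PEEP) = 435 / (15.8 − 4) = 435 / 11.8 = 36.864 mL/cmH2O.

36.9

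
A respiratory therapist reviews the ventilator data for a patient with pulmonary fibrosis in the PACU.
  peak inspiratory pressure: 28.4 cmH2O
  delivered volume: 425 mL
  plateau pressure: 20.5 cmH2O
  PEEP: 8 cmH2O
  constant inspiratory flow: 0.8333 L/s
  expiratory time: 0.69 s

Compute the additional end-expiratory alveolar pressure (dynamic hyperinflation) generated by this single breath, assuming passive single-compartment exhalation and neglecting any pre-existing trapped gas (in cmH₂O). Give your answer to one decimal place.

1.5

R = (PIP − Pplat)/V̇ = (28.4 − 20.5) / 0.8333 = 7.9/0.8333 = 9.48 cmH2O·s/L.
C = Vt/(Pplat − PEEP) = 425.0 / (20.5 − 8) = 425.0/12.5 = 34.0 mL/cmH2O.
τ = R × C = 9.48 × 0.034 L/cmH2O = 0.3223 s.
Fraction remaining = e^(−Te/τ) = e^(−0.69/0.3223) = 0.1176; trapped volume = 425.0 × 0.1176 = 49.98 mL.
Additional alveolar pressure from trapping ≈ V_trapped / C = 49.98 / 34.0 = 1.47 cmH2O.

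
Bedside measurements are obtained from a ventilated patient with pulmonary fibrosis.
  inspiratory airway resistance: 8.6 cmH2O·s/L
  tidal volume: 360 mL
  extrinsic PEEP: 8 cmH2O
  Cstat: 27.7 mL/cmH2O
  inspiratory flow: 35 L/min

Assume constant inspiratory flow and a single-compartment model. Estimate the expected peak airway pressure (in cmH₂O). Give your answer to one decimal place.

Flow: 35 L/min ÷ 60 = 0.5833 L/s.
Equation of motion (constant flow): PIP = Vt/C + R·V̇ + PEEP.
PIP = 360/27.7 + 8.6×0.5833 + 8 = 12.996 + 5.016 + 8 = 26.012 cmH2O.

26.0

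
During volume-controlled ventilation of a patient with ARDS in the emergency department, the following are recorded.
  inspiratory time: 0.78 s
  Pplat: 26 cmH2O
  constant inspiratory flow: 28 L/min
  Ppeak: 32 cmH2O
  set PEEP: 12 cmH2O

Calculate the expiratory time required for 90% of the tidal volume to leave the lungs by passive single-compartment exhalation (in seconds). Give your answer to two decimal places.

Flow: 28 L/min ÷ 60 = 0.4667 L/s.
Vt = flow × Ti = 0.4667 L/s × 0.78 s × 1000 mL/L = 364.03 mL.
R = (PIP − Pplat)/V̇ = (32 − 26) / 0.4667 = 6.0/0.4667 = 12.856 cmH2O·s/L.
C = Vt/(Pplat − PEEP) = 364.03 / (26 − 12) = 364.03/14.0 = 26.002 mL/cmH2O.
τ = R × C = 12.856 × 0.026 L/cmH2O = 0.3343 s.
t = −τ·ln(1 − 0.90) = −0.3343·ln(0.1) = 0.7698 s.

0.77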